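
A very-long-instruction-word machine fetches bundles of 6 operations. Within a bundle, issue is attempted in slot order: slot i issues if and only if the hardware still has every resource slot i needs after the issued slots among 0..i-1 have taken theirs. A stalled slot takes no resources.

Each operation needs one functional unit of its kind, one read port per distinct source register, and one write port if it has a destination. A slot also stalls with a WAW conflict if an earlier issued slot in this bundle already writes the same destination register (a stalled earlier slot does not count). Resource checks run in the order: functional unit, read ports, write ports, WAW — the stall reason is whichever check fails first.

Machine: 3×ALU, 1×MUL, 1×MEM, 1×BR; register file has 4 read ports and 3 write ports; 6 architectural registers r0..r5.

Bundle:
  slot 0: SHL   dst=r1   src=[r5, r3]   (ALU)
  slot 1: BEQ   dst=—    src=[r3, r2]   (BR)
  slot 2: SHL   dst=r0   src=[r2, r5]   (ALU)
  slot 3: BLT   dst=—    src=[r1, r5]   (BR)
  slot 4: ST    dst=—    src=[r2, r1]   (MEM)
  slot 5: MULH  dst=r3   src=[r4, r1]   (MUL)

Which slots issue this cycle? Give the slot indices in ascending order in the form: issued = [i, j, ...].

issued = [0, 1]

(0) want 1×ALU +2rd +1wr — yes → AL2|MU1|ME1|BR1|rd2|wr2
(1) want 1×BR +2rd +0wr — yes → AL2|MU1|ME1|BR0|rd0|wr2
(2) want 1×ALU +2rd +1wr — RD_PORT → AL2|MU1|ME1|BR0|rd0|wr2
(3) want 1×BR +2rd +0wr — FU → AL2|MU1|ME1|BR0|rd0|wr2
(4) want 1×MEM +2rd +0wr — RD_PORT → AL2|MU1|ME1|BR0|rd0|wr2
(5) want 1×MUL +2rd +1wr — RD_PORT → AL2|MU1|ME1|BR0|rd0|wr2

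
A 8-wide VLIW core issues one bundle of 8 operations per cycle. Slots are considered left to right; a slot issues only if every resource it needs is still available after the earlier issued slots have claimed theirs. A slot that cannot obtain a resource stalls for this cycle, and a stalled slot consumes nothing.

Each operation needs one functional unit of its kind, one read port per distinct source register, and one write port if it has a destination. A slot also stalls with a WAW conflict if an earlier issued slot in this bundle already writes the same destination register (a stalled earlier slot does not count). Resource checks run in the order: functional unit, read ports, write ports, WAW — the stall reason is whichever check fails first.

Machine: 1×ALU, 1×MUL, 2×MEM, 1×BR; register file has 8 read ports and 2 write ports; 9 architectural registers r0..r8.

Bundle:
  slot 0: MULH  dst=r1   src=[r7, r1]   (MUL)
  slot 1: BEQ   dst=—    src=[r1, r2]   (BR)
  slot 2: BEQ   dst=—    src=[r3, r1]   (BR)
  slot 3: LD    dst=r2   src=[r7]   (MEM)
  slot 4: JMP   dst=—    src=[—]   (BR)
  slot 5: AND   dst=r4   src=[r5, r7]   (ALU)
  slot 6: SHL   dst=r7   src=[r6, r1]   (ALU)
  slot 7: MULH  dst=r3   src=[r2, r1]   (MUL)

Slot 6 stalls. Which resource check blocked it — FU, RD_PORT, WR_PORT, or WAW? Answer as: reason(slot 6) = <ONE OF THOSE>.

[0] MUL needs rd=2 wr=1: ok; after: ALU=1 MUL=0 MEM=2 BR=1, R=6, W=1
[1] BR needs rd=2 wr=0: ok; after: ALU=1 MUL=0 MEM=2 BR=0, R=4, W=1
[2] BR needs rd=2 wr=0: FU; after: ALU=1 MUL=0 MEM=2 BR=0, R=4, W=1
[3] MEM needs rd=1 wr=1: ok; after: ALU=1 MUL=0 MEM=1 BR=0, R=3, W=0
[4] BR needs rd=0 wr=0: FU; after: ALU=1 MUL=0 MEM=1 BR=0, R=3, W=0
[5] ALU needs rd=2 wr=1: WR_PORT; after: ALU=1 MUL=0 MEM=1 BR=0, R=3, W=0
[6] ALU needs rd=2 wr=1: WR_PORT; after: ALU=1 MUL=0 MEM=1 BR=0, R=3, W=0
[7] MUL needs rd=2 wr=1: FU; after: ALU=1 MUL=0 MEM=1 BR=0, R=3, W=0

reason(slot 6) = WR_PORT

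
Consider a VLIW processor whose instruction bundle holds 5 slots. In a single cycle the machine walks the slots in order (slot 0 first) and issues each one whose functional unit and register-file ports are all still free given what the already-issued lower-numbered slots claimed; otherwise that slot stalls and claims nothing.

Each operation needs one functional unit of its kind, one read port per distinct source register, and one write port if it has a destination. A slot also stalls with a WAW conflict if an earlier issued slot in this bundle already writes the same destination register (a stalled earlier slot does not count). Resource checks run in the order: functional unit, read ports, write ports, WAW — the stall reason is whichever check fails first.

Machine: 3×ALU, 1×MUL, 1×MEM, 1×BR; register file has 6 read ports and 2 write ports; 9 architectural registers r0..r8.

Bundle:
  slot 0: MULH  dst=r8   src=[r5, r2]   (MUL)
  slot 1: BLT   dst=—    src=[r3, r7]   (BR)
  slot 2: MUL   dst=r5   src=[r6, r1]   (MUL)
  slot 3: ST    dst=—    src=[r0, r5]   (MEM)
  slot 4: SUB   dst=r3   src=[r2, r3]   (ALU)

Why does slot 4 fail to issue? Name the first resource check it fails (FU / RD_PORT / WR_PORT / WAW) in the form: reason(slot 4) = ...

reason(slot 4) = RD_PORT

slot 0 (MUL): ISSUE — free A3,Mu0,Ld1,B1 rp4 wp1
slot 1 (BR): ISSUE — free A3,Mu0,Ld1,B0 rp2 wp1
slot 2 (MUL): stall FU — free A3,Mu0,Ld1,B0 rp2 wp1
slot 3 (MEM): ISSUE — free A3,Mu0,Ld0,B0 rp0 wp1
slot 4 (ALU): stall RD_PORT — free A3,Mu0,Ld0,B0 rp0 wp1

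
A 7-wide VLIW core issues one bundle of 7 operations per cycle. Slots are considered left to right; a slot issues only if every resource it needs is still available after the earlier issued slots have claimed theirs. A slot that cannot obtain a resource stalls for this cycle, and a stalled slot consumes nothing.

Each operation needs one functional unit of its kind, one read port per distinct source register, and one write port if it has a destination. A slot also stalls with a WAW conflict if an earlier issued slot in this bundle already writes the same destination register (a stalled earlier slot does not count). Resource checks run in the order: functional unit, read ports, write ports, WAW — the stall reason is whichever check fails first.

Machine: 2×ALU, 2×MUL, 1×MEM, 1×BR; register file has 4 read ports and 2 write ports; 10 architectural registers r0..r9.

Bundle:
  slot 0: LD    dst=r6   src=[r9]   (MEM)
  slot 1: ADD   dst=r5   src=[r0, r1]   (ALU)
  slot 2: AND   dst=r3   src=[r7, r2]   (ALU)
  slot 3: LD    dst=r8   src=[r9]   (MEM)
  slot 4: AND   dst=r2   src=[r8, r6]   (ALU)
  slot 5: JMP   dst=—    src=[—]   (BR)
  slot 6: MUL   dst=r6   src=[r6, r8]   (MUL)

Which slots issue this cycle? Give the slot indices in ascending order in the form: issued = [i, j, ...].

issued = [0, 1, 5]

  0. MEM→r6 ⇒ go  {2A/2Mu/0Ld/1B | 3r 1w}
  1. ALU→r5 ⇒ go  {1A/2Mu/0Ld/1B | 1r 0w}
  2. ALU→r3 ⇒ no(RD_PORT)  {1A/2Mu/0Ld/1B | 1r 0w}
  3. MEM→r8 ⇒ no(FU)  {1A/2Mu/0Ld/1B | 1r 0w}
  4. ALU→r2 ⇒ no(RD_PORT)  {1A/2Mu/0Ld/1B | 1r 0w}
  5. BR ⇒ go  {1A/2Mu/0Ld/0B | 1r 0w}
  6. MUL→r6 ⇒ no(RD_PORT)  {1A/2Mu/0Ld/0B | 1r 0w}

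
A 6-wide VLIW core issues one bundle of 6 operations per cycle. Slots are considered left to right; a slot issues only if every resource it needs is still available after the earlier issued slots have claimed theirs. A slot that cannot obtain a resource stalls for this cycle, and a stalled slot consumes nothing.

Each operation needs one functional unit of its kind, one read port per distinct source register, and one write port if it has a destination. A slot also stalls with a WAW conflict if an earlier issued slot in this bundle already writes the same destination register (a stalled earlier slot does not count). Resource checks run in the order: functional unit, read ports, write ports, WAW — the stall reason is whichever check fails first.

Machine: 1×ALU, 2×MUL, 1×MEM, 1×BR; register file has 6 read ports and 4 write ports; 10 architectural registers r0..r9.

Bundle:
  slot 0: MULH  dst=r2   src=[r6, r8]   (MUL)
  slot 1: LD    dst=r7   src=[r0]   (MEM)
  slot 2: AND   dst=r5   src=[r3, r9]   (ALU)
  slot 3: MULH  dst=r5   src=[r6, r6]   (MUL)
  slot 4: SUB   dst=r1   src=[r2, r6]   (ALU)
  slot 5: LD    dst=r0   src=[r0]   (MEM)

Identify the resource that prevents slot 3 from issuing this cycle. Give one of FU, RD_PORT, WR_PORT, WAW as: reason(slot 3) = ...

slot 0 (MUL): ISSUE — free A1,Mu1,Ld1,B1 rp4 wp3
slot 1 (MEM): ISSUE — free A1,Mu1,Ld0,B1 rp3 wp2
slot 2 (ALU): ISSUE — free A0,Mu1,Ld0,B1 rp1 wp1
slot 3 (MUL): stall WAW — free A0,Mu1,Ld0,B1 rp1 wp1
slot 4 (ALU): stall FU — free A0,Mu1,Ld0,B1 rp1 wp1
slot 5 (MEM): stall FU — free A0,Mu1,Ld0,B1 rp1 wp1

reason(slot 3) = WAW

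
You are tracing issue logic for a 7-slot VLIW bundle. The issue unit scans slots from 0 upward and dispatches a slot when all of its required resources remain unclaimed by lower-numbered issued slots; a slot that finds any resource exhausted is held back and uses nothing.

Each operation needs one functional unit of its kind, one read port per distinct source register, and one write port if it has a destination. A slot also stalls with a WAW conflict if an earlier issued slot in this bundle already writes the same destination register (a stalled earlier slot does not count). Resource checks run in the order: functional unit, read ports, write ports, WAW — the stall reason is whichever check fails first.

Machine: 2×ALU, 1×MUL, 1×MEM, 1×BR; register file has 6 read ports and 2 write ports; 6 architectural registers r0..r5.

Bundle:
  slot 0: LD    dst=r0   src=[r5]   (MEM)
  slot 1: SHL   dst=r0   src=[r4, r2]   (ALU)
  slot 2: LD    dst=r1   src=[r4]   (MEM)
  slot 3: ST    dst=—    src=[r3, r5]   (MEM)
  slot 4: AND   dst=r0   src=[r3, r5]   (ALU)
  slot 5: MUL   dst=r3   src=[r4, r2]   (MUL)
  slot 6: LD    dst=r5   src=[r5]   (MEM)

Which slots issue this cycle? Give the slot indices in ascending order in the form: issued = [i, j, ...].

[0] MEM needs rd=1 wr=1: ok; after: ALU=2 MUL=1 MEM=0 BR=1, R=5, W=1
[1] ALU needs rd=2 wr=1: WAW; after: ALU=2 MUL=1 MEM=0 BR=1, R=5, W=1
[2] MEM needs rd=1 wr=1: FU; after: ALU=2 MUL=1 MEM=0 BR=1, R=5, W=1
[3] MEM needs rd=2 wr=0: FU; after: ALU=2 MUL=1 MEM=0 BR=1, R=5, W=1
[4] ALU needs rd=2 wr=1: WAW; after: ALU=2 MUL=1 MEM=0 BR=1, R=5, W=1
[5] MUL needs rd=2 wr=1: ok; after: ALU=2 MUL=0 MEM=0 BR=1, R=3, W=0
[6] MEM needs rd=1 wr=1: FU; after: ALU=2 MUL=0 MEM=0 BR=1, R=3, W=0

issued = [0, 5]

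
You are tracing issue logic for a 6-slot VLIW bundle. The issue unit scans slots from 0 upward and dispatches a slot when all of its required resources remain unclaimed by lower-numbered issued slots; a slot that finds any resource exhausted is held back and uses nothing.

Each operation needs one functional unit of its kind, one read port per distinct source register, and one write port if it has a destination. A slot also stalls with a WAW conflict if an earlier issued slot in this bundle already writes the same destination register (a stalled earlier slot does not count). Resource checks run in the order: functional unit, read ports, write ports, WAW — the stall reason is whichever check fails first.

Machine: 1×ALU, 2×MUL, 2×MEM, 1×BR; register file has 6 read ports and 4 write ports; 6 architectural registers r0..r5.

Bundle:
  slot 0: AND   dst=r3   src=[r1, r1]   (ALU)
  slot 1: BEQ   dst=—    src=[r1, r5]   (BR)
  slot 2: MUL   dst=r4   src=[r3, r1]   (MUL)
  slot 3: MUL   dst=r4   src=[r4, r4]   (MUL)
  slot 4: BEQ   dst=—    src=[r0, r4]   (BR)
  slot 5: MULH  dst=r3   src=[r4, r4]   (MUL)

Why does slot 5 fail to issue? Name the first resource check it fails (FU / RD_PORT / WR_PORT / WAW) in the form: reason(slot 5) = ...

reason(slot 5) = WAW

(0) want 1×ALU +1rd +1wr — yes → AL0|MU2|ME2|BR1|rd5|wr3
(1) want 1×BR +2rd +0wr — yes → AL0|MU2|ME2|BR0|rd3|wr3
(2) want 1×MUL +2rd +1wr — yes → AL0|MU1|ME2|BR0|rd1|wr2
(3) want 1×MUL +1rd +1wr — WAW → AL0|MU1|ME2|BR0|rd1|wr2
(4) want 1×BR +2rd +0wr — FU → AL0|MU1|ME2|BR0|rd1|wr2
(5) want 1×MUL +1rd +1wr — WAW → AL0|MU1|ME2|BR0|rd1|wr2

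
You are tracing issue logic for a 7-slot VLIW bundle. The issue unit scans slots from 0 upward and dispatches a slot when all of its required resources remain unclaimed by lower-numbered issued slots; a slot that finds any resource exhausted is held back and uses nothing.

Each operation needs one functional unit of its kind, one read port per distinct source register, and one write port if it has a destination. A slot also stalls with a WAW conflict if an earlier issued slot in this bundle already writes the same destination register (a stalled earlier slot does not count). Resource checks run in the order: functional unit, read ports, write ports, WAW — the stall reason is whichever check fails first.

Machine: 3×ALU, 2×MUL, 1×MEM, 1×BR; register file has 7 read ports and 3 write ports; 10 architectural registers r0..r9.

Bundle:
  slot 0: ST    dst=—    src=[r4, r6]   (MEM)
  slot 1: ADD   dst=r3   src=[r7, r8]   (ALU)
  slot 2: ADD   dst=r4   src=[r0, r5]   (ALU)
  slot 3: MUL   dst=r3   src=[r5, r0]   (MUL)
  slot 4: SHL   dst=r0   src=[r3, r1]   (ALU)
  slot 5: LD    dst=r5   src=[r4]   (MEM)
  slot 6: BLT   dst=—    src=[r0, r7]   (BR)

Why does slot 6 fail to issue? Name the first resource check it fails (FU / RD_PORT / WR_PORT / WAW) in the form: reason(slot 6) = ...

reason(slot 6) = RD_PORT

  0. MEM ⇒ go  {3A/2Mu/0Ld/1B | 5r 3w}
  1. ALU→r3 ⇒ go  {2A/2Mu/0Ld/1B | 3r 2w}
  2. ALU→r4 ⇒ go  {1A/2Mu/0Ld/1B | 1r 1w}
  3. MUL→r3 ⇒ no(RD_PORT)  {1A/2Mu/0Ld/1B | 1r 1w}
  4. ALU→r0 ⇒ no(RD_PORT)  {1A/2Mu/0Ld/1B | 1r 1w}
  5. MEM→r5 ⇒ no(FU)  {1A/2Mu/0Ld/1B | 1r 1w}
  6. BR ⇒ no(RD_PORT)  {1A/2Mu/0Ld/1B | 1r 1w}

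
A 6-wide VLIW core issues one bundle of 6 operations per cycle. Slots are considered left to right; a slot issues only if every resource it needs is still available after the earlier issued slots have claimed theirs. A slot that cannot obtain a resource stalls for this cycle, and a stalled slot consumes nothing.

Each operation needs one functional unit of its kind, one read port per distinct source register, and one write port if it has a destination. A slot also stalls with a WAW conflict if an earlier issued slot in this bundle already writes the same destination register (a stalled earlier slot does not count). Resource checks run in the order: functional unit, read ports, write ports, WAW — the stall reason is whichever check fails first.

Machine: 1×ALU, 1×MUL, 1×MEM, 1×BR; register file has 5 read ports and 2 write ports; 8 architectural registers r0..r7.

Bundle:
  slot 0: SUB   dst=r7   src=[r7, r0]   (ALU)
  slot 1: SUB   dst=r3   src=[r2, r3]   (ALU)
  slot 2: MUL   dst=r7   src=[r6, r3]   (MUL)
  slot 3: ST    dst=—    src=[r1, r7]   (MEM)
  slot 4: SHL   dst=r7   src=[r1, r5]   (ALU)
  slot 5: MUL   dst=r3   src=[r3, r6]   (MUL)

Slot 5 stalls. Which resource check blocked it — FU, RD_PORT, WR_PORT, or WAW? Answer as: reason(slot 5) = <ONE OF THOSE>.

#0 ALU src=r7,r0 dispatched  <A:0 Mu:1 Ld:1 B:1 rd:3 wr:1>
#1 ALU src=r2,r3 held:FU  <A:0 Mu:1 Ld:1 B:1 rd:3 wr:1>
#2 MUL src=r6,r3 held:WAW  <A:0 Mu:1 Ld:1 B:1 rd:3 wr:1>
#3 MEM src=r1,r7 dispatched  <A:0 Mu:1 Ld:0 B:1 rd:1 wr:1>
#4 ALU src=r1,r5 held:FU  <A:0 Mu:1 Ld:0 B:1 rd:1 wr:1>
#5 MUL src=r3,r6 held:RD_PORT  <A:0 Mu:1 Ld:0 B:1 rd:1 wr:1>

reason(slot 5) = RD_PORT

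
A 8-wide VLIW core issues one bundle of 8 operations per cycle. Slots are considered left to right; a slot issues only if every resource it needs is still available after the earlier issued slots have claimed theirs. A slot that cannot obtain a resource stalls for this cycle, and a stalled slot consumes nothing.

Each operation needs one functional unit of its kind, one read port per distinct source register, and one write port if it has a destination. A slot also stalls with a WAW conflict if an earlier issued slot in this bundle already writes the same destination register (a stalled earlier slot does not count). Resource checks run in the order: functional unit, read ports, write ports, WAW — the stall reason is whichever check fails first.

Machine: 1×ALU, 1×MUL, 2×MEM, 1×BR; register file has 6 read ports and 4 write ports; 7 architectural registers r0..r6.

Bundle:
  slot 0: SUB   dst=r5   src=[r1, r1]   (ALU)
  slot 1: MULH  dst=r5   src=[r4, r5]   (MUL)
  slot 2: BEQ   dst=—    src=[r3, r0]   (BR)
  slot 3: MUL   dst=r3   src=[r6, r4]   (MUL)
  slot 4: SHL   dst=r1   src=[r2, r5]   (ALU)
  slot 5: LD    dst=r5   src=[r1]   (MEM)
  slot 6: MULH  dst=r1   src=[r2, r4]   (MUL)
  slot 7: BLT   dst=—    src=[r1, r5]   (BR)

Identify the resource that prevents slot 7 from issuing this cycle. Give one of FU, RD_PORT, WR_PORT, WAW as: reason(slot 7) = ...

reason(slot 7) = FU

slot 0 (ALU): ISSUE — free A0,Mu1,Ld2,B1 rp5 wp3
slot 1 (MUL): stall WAW — free A0,Mu1,Ld2,B1 rp5 wp3
slot 2 (BR): ISSUE — free A0,Mu1,Ld2,B0 rp3 wp3
slot 3 (MUL): ISSUE — free A0,Mu0,Ld2,B0 rp1 wp2
slot 4 (ALU): stall FU — free A0,Mu0,Ld2,B0 rp1 wp2
slot 5 (MEM): stall WAW — free A0,Mu0,Ld2,B0 rp1 wp2
slot 6 (MUL): stall FU — free A0,Mu0,Ld2,B0 rp1 wp2
slot 7 (BR): stall FU — free A0,Mu0,Ld2,B0 rp1 wp2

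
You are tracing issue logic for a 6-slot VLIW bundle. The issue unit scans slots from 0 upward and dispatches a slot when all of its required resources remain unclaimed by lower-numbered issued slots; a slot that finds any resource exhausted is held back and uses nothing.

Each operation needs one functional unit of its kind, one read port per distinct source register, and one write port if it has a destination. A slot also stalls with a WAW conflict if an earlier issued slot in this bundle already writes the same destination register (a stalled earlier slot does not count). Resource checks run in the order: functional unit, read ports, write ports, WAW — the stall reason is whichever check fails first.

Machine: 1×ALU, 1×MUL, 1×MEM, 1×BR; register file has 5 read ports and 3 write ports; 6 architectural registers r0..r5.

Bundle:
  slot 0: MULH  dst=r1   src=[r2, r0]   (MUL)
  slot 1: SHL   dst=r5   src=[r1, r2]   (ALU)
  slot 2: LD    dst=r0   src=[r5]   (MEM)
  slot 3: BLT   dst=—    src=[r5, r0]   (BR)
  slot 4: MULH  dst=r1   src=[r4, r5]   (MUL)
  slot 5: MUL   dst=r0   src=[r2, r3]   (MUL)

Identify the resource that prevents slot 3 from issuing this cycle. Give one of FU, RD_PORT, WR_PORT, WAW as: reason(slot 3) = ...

reason(slot 3) = RD_PORT

(0) want 1×MUL +2rd +1wr — yes → AL1|MU0|ME1|BR1|rd3|wr2
(1) want 1×ALU +2rd +1wr — yes → AL0|MU0|ME1|BR1|rd1|wr1
(2) want 1×MEM +1rd +1wr — yes → AL0|MU0|ME0|BR1|rd0|wr0
(3) want 1×BR +2rd +0wr — RD_PORT → AL0|MU0|ME0|BR1|rd0|wr0
(4) want 1×MUL +2rd +1wr — FU → AL0|MU0|ME0|BR1|rd0|wr0
(5) want 1×MUL +2rd +1wr — FU → AL0|MU0|ME0|BR1|rd0|wr0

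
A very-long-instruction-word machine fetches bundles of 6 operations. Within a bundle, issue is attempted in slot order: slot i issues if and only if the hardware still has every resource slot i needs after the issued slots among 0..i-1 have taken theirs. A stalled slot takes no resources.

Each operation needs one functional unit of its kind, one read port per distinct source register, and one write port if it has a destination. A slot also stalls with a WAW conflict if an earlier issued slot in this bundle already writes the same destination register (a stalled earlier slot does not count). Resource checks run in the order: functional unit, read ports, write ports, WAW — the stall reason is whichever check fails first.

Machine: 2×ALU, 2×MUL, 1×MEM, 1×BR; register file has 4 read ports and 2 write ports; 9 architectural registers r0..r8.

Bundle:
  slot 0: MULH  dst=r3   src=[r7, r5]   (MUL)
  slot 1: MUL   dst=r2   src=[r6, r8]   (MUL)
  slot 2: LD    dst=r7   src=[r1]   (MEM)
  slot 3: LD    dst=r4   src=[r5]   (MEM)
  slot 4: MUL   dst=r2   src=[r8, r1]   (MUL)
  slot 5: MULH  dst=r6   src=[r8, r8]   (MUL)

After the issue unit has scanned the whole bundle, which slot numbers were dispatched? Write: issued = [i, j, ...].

issued = [0, 1]

slot 0 (MUL): ISSUE — free A2,Mu1,Ld1,B1 rp2 wp1
slot 1 (MUL): ISSUE — free A2,Mu0,Ld1,B1 rp0 wp0
slot 2 (MEM): stall RD_PORT — free A2,Mu0,Ld1,B1 rp0 wp0
slot 3 (MEM): stall RD_PORT — free A2,Mu0,Ld1,B1 rp0 wp0
slot 4 (MUL): stall FU — free A2,Mu0,Ld1,B1 rp0 wp0
slot 5 (MUL): stall FU — free A2,Mu0,Ld1,B1 rp0 wp0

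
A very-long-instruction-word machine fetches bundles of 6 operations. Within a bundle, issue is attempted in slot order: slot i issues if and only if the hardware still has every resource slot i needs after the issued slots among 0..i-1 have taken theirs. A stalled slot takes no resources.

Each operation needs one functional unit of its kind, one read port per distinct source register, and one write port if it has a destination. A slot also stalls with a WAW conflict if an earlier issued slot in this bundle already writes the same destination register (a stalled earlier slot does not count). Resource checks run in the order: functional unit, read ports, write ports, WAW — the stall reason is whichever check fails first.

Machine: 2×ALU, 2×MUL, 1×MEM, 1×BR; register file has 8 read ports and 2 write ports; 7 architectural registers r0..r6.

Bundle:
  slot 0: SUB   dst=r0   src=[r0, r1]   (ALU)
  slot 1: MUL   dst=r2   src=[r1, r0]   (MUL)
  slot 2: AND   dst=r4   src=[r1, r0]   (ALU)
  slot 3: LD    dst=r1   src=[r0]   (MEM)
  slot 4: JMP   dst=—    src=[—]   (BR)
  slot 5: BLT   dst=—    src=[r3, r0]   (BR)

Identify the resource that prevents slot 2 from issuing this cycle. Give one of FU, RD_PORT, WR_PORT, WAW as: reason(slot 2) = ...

reason(slot 2) = WR_PORT

#0 ALU src=r0,r1 dispatched  <A:1 Mu:2 Ld:1 B:1 rd:6 wr:1>
#1 MUL src=r1,r0 dispatched  <A:1 Mu:1 Ld:1 B:1 rd:4 wr:0>
#2 ALU src=r1,r0 held:WR_PORT  <A:1 Mu:1 Ld:1 B:1 rd:4 wr:0>
#3 MEM src=r0 held:WR_PORT  <A:1 Mu:1 Ld:1 B:1 rd:4 wr:0>
#4 BR src=- dispatched  <A:1 Mu:1 Ld:1 B:0 rd:4 wr:0>
#5 BR src=r3,r0 held:FU  <A:1 Mu:1 Ld:1 B:0 rd:4 wr:0>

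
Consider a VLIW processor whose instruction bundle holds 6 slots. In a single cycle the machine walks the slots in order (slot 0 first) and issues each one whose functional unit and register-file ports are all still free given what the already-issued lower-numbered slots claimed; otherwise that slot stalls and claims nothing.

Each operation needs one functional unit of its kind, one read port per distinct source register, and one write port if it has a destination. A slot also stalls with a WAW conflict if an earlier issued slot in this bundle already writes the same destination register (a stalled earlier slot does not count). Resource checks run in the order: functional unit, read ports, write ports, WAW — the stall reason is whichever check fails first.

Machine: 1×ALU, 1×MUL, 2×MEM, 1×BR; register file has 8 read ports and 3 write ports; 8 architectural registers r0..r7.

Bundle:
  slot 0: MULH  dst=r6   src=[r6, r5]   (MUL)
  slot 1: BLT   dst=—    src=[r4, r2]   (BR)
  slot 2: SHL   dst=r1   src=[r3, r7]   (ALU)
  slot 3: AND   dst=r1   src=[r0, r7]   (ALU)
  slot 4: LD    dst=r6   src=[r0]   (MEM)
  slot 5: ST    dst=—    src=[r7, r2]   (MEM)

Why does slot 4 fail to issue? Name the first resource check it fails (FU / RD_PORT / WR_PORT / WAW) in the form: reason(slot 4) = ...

[0] MUL needs rd=2 wr=1: ok; after: ALU=1 MUL=0 MEM=2 BR=1, R=6, W=2
[1] BR needs rd=2 wr=0: ok; after: ALU=1 MUL=0 MEM=2 BR=0, R=4, W=2
[2] ALU needs rd=2 wr=1: ok; after: ALU=0 MUL=0 MEM=2 BR=0, R=2, W=1
[3] ALU needs rd=2 wr=1: FU; after: ALU=0 MUL=0 MEM=2 BR=0, R=2, W=1
[4] MEM needs rd=1 wr=1: WAW; after: ALU=0 MUL=0 MEM=2 BR=0, R=2, W=1
[5] MEM needs rd=2 wr=0: ok; after: ALU=0 MUL=0 MEM=1 BR=0, R=0, W=1

reason(slot 4) = WAW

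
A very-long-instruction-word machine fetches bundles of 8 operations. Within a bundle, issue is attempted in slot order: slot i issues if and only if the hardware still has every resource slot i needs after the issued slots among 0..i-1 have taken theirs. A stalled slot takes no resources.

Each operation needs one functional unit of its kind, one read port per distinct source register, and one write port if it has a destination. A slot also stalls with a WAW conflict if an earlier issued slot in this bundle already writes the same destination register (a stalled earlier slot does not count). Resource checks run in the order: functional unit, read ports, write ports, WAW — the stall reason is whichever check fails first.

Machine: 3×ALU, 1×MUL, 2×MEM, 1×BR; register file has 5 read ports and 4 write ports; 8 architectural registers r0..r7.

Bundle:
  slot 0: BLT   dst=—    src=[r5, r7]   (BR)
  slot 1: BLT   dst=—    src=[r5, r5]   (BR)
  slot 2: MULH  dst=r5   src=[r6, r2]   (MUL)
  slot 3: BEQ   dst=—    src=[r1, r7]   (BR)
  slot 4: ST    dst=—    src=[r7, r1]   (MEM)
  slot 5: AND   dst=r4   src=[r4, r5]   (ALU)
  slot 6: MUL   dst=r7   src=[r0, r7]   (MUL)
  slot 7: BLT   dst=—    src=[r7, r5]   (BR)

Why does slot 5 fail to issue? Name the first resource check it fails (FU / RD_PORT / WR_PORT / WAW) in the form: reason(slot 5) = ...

reason(slot 5) = RD_PORT

(0) want 1×BR +2rd +0wr — yes → AL3|MU1|ME2|BR0|rd3|wr4
(1) want 1×BR +1rd +0wr — FU → AL3|MU1|ME2|BR0|rd3|wr4
(2) want 1×MUL +2rd +1wr — yes → AL3|MU0|ME2|BR0|rd1|wr3
(3) want 1×BR +2rd +0wr — FU → AL3|MU0|ME2|BR0|rd1|wr3
(4) want 1×MEM +2rd +0wr — RD_PORT → AL3|MU0|ME2|BR0|rd1|wr3
(5) want 1×ALU +2rd +1wr — RD_PORT → AL3|MU0|ME2|BR0|rd1|wr3
(6) want 1×MUL +2rd +1wr — FU → AL3|MU0|ME2|BR0|rd1|wr3
(7) want 1×BR +2rd +0wr — FU → AL3|MU0|ME2|BR0|rd1|wr3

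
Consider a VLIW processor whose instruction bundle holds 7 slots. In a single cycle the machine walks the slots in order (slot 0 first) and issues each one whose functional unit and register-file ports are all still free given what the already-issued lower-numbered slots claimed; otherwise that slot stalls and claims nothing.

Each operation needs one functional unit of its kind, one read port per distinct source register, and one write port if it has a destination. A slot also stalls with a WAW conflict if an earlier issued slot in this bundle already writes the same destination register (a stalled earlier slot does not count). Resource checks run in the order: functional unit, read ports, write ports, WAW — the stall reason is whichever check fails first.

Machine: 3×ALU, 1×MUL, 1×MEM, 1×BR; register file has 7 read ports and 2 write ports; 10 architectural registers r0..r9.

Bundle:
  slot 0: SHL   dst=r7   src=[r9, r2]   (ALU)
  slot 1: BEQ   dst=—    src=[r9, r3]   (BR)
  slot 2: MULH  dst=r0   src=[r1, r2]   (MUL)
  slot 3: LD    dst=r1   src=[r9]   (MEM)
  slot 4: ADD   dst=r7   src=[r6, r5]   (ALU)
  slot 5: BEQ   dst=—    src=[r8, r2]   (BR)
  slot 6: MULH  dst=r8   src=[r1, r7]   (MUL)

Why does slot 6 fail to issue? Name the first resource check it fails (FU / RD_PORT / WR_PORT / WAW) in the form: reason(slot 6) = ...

  0. ALU→r7 ⇒ go  {2A/1Mu/1Ld/1B | 5r 1w}
  1. BR ⇒ go  {2A/1Mu/1Ld/0B | 3r 1w}
  2. MUL→r0 ⇒ go  {2A/0Mu/1Ld/0B | 1r 0w}
  3. MEM→r1 ⇒ no(WR_PORT)  {2A/0Mu/1Ld/0B | 1r 0w}
  4. ALU→r7 ⇒ no(RD_PORT)  {2A/0Mu/1Ld/0B | 1r 0w}
  5. BR ⇒ no(FU)  {2A/0Mu/1Ld/0B | 1r 0w}
  6. MUL→r8 ⇒ no(FU)  {2A/0Mu/1Ld/0B | 1r 0w}

reason(slot 6) = FU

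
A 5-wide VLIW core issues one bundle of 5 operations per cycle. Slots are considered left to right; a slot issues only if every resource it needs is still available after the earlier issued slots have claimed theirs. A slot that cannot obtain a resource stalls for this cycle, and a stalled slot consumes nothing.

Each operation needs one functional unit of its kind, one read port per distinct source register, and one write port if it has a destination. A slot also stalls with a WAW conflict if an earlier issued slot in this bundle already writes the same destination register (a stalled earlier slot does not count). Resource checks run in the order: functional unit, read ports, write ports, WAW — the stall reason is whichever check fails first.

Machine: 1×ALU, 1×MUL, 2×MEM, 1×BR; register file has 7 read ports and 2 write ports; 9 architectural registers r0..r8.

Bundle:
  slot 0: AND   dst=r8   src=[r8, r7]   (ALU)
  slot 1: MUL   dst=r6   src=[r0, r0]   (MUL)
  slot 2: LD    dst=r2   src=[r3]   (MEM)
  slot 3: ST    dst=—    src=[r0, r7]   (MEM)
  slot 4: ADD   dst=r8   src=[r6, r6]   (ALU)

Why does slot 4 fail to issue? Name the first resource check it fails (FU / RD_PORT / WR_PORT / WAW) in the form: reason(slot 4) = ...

slot 0 (ALU): ISSUE — free A0,Mu1,Ld2,B1 rp5 wp1
slot 1 (MUL): ISSUE — free A0,Mu0,Ld2,B1 rp4 wp0
slot 2 (MEM): stall WR_PORT — free A0,Mu0,Ld2,B1 rp4 wp0
slot 3 (MEM): ISSUE — free A0,Mu0,Ld1,B1 rp2 wp0
slot 4 (ALU): stall FU — free A0,Mu0,Ld1,B1 rp2 wp0

reason(slot 4) = FU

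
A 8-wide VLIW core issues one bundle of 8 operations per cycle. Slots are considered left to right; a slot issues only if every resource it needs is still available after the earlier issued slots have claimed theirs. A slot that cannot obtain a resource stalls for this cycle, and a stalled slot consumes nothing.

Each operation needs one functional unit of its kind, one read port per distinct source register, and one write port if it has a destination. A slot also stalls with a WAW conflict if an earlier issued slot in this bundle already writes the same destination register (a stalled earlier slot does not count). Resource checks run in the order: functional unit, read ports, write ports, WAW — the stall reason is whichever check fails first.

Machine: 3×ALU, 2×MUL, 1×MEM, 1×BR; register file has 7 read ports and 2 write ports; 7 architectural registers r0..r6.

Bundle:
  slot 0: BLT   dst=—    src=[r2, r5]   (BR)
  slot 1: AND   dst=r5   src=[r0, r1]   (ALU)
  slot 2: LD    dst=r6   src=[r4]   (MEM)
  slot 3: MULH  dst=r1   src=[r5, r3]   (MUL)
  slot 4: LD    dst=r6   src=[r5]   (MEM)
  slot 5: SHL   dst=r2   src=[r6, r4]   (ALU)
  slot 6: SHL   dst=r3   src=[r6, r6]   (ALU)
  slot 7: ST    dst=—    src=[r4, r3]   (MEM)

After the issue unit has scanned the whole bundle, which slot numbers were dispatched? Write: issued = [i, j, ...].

issued = [0, 1, 2]

slot 0 (BR): ISSUE — free A3,Mu2,Ld1,B0 rp5 wp2
slot 1 (ALU): ISSUE — free A2,Mu2,Ld1,B0 rp3 wp1
slot 2 (MEM): ISSUE — free A2,Mu2,Ld0,B0 rp2 wp0
slot 3 (MUL): stall WR_PORT — free A2,Mu2,Ld0,B0 rp2 wp0
slot 4 (MEM): stall FU — free A2,Mu2,Ld0,B0 rp2 wp0
slot 5 (ALU): stall WR_PORT — free A2,Mu2,Ld0,B0 rp2 wp0
slot 6 (ALU): stall WR_PORT — free A2,Mu2,Ld0,B0 rp2 wp0
slot 7 (MEM): stall FU — free A2,Mu2,Ld0,B0 rp2 wp0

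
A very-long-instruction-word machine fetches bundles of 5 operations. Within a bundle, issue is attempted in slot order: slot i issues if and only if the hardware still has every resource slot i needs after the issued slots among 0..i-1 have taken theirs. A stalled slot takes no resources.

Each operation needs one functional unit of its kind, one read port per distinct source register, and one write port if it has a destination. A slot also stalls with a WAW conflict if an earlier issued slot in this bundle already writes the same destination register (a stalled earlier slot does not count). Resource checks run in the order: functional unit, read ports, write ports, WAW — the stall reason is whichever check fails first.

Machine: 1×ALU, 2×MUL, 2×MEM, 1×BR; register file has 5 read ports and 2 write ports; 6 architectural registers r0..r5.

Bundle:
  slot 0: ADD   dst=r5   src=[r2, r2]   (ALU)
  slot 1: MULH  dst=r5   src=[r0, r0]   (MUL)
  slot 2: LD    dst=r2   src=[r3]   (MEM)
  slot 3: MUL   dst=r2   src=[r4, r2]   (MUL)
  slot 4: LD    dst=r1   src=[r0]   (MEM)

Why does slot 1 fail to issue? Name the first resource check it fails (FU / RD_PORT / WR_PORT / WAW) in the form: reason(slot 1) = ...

#0 ALU src=r2,r2 dispatched  <A:0 Mu:2 Ld:2 B:1 rd:4 wr:1>
#1 MUL src=r0,r0 held:WAW  <A:0 Mu:2 Ld:2 B:1 rd:4 wr:1>
#2 MEM src=r3 dispatched  <A:0 Mu:2 Ld:1 B:1 rd:3 wr:0>
#3 MUL src=r4,r2 held:WR_PORT  <A:0 Mu:2 Ld:1 B:1 rd:3 wr:0>
#4 MEM src=r0 held:WR_PORT  <A:0 Mu:2 Ld:1 B:1 rd:3 wr:0>

reason(slot 1) = WAW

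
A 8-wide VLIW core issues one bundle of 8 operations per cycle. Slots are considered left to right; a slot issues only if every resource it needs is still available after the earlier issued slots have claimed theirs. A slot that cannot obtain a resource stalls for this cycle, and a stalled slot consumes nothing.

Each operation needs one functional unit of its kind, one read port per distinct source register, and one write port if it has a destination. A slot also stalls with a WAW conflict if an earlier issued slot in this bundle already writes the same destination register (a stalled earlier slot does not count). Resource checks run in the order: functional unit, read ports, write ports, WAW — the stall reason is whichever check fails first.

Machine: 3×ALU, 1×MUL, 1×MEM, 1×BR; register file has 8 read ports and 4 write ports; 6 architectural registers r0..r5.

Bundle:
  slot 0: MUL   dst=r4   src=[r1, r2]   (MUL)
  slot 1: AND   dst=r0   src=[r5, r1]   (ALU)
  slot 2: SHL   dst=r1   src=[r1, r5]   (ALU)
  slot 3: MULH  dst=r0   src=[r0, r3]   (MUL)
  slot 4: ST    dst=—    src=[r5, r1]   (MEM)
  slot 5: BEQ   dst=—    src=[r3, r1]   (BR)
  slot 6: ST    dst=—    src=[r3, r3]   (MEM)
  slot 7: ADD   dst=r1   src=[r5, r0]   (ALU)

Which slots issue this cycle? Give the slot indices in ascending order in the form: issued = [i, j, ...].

issued = [0, 1, 2, 4]

(0) want 1×MUL +2rd +1wr — yes → AL3|MU0|ME1|BR1|rd6|wr3
(1) want 1×ALU +2rd +1wr — yes → AL2|MU0|ME1|BR1|rd4|wr2
(2) want 1×ALU +2rd +1wr — yes → AL1|MU0|ME1|BR1|rd2|wr1
(3) want 1×MUL +2rd +1wr — FU → AL1|MU0|ME1|BR1|rd2|wr1
(4) want 1×MEM +2rd +0wr — yes → AL1|MU0|ME0|BR1|rd0|wr1
(5) want 1×BR +2rd +0wr — RD_PORT → AL1|MU0|ME0|BR1|rd0|wr1
(6) want 1×MEM +1rd +0wr — FU → AL1|MU0|ME0|BR1|rd0|wr1
(7) want 1×ALU +2rd +1wr — RD_PORT → AL1|MU0|ME0|BR1|rd0|wr1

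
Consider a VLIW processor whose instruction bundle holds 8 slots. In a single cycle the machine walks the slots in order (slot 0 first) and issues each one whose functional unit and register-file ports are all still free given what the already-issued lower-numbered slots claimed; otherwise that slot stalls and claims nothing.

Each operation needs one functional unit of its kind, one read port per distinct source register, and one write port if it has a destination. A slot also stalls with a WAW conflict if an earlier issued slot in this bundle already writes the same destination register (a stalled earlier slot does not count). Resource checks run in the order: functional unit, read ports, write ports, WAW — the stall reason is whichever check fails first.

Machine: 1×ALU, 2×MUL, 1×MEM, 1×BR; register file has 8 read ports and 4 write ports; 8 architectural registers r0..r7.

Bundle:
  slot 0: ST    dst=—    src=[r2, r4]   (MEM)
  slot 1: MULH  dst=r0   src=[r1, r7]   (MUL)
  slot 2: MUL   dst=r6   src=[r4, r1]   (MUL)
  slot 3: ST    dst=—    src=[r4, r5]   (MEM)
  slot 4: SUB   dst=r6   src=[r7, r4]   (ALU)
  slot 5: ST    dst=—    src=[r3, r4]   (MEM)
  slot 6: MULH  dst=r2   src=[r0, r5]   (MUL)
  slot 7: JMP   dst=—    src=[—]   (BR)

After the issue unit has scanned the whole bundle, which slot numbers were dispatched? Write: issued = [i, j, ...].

#0 MEM src=r2,r4 dispatched  <A:1 Mu:2 Ld:0 B:1 rd:6 wr:4>
#1 MUL src=r1,r7 dispatched  <A:1 Mu:1 Ld:0 B:1 rd:4 wr:3>
#2 MUL src=r4,r1 dispatched  <A:1 Mu:0 Ld:0 B:1 rd:2 wr:2>
#3 MEM src=r4,r5 held:FU  <A:1 Mu:0 Ld:0 B:1 rd:2 wr:2>
#4 ALU src=r7,r4 held:WAW  <A:1 Mu:0 Ld:0 B:1 rd:2 wr:2>
#5 MEM src=r3,r4 held:FU  <A:1 Mu:0 Ld:0 B:1 rd:2 wr:2>
#6 MUL src=r0,r5 held:FU  <A:1 Mu:0 Ld:0 B:1 rd:2 wr:2>
#7 BR src=- dispatched  <A:1 Mu:0 Ld:0 B:0 rd:2 wr:2>

issued = [0, 1, 2, 7]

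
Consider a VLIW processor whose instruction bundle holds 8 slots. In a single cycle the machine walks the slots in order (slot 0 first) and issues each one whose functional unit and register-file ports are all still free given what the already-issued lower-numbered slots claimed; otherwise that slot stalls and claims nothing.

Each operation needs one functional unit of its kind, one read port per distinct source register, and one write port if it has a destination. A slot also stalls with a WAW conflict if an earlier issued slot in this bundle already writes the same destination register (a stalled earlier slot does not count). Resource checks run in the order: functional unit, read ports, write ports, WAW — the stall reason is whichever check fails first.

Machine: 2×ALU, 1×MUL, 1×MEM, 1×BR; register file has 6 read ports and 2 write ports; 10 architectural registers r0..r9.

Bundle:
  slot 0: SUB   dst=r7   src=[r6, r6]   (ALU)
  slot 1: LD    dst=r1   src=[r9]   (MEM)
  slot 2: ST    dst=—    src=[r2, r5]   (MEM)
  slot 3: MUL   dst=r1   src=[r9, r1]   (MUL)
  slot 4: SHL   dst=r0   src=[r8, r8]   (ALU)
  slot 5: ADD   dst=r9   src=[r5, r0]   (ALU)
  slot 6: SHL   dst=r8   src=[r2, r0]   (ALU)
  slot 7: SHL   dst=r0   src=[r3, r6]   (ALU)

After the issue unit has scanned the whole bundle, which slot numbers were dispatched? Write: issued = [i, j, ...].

slot 0 (ALU): ISSUE — free A1,Mu1,Ld1,B1 rp5 wp1
slot 1 (MEM): ISSUE — free A1,Mu1,Ld0,B1 rp4 wp0
slot 2 (MEM): stall FU — free A1,Mu1,Ld0,B1 rp4 wp0
slot 3 (MUL): stall WR_PORT — free A1,Mu1,Ld0,B1 rp4 wp0
slot 4 (ALU): stall WR_PORT — free A1,Mu1,Ld0,B1 rp4 wp0
slot 5 (ALU): stall WR_PORT — free A1,Mu1,Ld0,B1 rp4 wp0
slot 6 (ALU): stall WR_PORT — free A1,Mu1,Ld0,B1 rp4 wp0
slot 7 (ALU): stall WR_PORT — free A1,Mu1,Ld0,B1 rp4 wp0

issued = [0, 1]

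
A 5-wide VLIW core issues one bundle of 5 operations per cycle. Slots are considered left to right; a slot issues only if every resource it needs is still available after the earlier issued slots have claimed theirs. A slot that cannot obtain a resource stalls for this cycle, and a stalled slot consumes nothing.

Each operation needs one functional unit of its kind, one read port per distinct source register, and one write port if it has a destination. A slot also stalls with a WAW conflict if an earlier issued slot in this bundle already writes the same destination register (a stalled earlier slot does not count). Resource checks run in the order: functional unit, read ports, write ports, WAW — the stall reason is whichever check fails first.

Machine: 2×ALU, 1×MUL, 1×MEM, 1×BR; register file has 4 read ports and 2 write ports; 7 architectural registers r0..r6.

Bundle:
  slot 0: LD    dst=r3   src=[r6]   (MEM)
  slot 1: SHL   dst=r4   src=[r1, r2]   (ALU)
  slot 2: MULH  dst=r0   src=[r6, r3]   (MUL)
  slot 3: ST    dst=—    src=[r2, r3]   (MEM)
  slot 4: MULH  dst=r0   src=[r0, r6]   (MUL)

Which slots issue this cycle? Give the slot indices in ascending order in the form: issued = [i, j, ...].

issued = [0, 1]

slot 0 (MEM): ISSUE — free A2,Mu1,Ld0,B1 rp3 wp1
slot 1 (ALU): ISSUE — free A1,Mu1,Ld0,B1 rp1 wp0
slot 2 (MUL): stall RD_PORT — free A1,Mu1,Ld0,B1 rp1 wp0
slot 3 (MEM): stall FU — free A1,Mu1,Ld0,B1 rp1 wp0
slot 4 (MUL): stall RD_PORT — free A1,Mu1,Ld0,B1 rp1 wp0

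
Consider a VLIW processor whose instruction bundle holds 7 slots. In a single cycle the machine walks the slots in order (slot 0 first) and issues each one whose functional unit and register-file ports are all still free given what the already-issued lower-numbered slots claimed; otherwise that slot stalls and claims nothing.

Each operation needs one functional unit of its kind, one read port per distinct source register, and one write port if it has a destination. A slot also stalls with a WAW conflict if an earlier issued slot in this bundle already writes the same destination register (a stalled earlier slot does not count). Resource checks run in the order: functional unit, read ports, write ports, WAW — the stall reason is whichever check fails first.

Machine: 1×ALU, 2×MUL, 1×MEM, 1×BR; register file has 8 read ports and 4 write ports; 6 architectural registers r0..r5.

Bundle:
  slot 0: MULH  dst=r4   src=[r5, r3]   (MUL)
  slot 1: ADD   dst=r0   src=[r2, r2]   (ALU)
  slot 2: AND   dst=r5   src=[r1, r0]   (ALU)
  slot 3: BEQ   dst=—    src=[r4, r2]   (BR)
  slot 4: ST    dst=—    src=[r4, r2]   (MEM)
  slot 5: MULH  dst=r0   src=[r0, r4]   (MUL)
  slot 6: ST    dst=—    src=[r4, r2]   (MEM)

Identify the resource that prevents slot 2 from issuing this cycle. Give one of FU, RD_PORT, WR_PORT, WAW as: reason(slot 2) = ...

reason(slot 2) = FU

[0] MUL needs rd=2 wr=1: ok; after: ALU=1 MUL=1 MEM=1 BR=1, R=6, W=3
[1] ALU needs rd=1 wr=1: ok; after: ALU=0 MUL=1 MEM=1 BR=1, R=5, W=2
[2] ALU needs rd=2 wr=1: FU; after: ALU=0 MUL=1 MEM=1 BR=1, R=5, W=2
[3] BR needs rd=2 wr=0: ok; after: ALU=0 MUL=1 MEM=1 BR=0, R=3, W=2
[4] MEM needs rd=2 wr=0: ok; after: ALU=0 MUL=1 MEM=0 BR=0, R=1, W=2
[5] MUL needs rd=2 wr=1: RD_PORT; after: ALU=0 MUL=1 MEM=0 BR=0, R=1, W=2
[6] MEM needs rd=2 wr=0: FU; after: ALU=0 MUL=1 MEM=0 BR=0, R=1, W=2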